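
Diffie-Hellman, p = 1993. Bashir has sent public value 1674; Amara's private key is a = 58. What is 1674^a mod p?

1178

Shared key K = 1674^58 mod 1993.
1674^1 ≡ 1674 (mod 1993)
1674^2 = (1674^1)^2 ≡ 1674^2 = 2802276 ≡ 118 (mod 1993)
1674^4 = (1674^2)^2 ≡ 118^2 = 13924 ≡ 1966 (mod 1993)
1674^8 = (1674^4)^2 ≡ 1966^2 = 3865156 ≡ 729 (mod 1993)
1674^16 = (1674^8)^2 ≡ 729^2 = 531441 ≡ 1303 (mod 1993)
1674^32 = (1674^16)^2 ≡ 1303^2 = 1697809 ≡ 1766 (mod 1993)
1674^58 = 1674^32 · 1674^16 · 1674^8 · 1674^2 ≡ 1766 · 1303 · 729 · 118 ≡ 1178 (mod 1993).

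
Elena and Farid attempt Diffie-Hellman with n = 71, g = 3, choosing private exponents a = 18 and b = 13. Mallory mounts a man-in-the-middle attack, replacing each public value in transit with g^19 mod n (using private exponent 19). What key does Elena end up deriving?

Elena receives Mallory's public value M = 3^19 mod 71 instead of the honest one.
3^1 ≡ 3 (mod 71)
3^2 = (3^1)^2 ≡ 3^2 = 9 ≡ 9 (mod 71)
3^4 = (3^2)^2 ≡ 9^2 = 81 ≡ 10 (mod 71)
3^8 = (3^4)^2 ≡ 10^2 = 100 ≡ 29 (mod 71)
3^16 = (3^8)^2 ≡ 29^2 = 841 ≡ 60 (mod 71)
3^19 = 3^16 · 3^2 · 3^1 ≡ 60 · 9 · 3 ≡ 58 (mod 71).
So M = 58. Elena computes K = M^18 mod 71.
58^1 ≡ 58 (mod 71)
58^2 = (58^1)^2 ≡ 58^2 = 3364 ≡ 27 (mod 71)
58^4 = (58^2)^2 ≡ 27^2 = 729 ≡ 19 (mod 71)
58^8 = (58^4)^2 ≡ 19^2 = 361 ≡ 6 (mod 71)
58^16 = (58^8)^2 ≡ 6^2 = 36 ≡ 36 (mod 71)
58^18 = 58^16 · 58^2 ≡ 36 · 27 ≡ 49 (mod 71).

49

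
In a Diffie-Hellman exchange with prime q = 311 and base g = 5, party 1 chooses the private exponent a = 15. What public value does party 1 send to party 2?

Public value = 5^15 (mod 311).
5^1 ≡ 5 (mod 311)
5^2 = (5^1)^2 ≡ 5^2 = 25 ≡ 25 (mod 311)
5^4 = (5^2)^2 ≡ 25^2 = 625 ≡ 3 (mod 311)
5^8 = (5^4)^2 ≡ 3^2 = 9 ≡ 9 (mod 311)
5^15 = 5^8 · 5^4 · 5^2 · 5^1 ≡ 9 · 3 · 25 · 5 ≡ 265 (mod 311).

265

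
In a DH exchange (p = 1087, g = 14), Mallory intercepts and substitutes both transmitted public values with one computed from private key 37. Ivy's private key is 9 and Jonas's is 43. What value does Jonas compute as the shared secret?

870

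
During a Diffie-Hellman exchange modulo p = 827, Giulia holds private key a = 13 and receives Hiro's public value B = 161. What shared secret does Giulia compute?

746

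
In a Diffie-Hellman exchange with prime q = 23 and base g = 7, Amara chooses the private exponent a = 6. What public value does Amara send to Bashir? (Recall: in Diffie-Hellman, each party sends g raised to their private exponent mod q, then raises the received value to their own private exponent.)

4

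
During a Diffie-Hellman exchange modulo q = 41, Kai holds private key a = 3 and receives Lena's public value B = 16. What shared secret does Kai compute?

37

Shared key K = 16^3 mod 41.
16^1 ≡ 16 (mod 41)
16^2 = (16^1)^2 ≡ 16^2 = 256 ≡ 10 (mod 41)
16^3 = 16^2 · 16^1 ≡ 10 · 16 ≡ 37 (mod 41).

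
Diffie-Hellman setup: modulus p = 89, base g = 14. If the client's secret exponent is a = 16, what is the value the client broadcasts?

Public value = 14^16 mod 89.
14^1 ≡ 14 (mod 89)
14^2 = (14^1)^2 ≡ 14^2 = 196 ≡ 18 (mod 89)
14^4 = (14^2)^2 ≡ 18^2 = 324 ≡ 57 (mod 89)
14^8 = (14^4)^2 ≡ 57^2 = 3249 ≡ 45 (mod 89)
14^16 = (14^8)^2 ≡ 45^2 = 2025 ≡ 67 (mod 89)

67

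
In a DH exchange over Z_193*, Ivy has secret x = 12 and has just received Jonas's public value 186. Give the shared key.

192

Shared key K = 186^12 mod 193.
186^1 ≡ 186 (mod 193)
186^2 = (186^1)^2 ≡ 186^2 = 34596 ≡ 49 (mod 193)
186^4 = (186^2)^2 ≡ 49^2 = 2401 ≡ 85 (mod 193)
186^8 = (186^4)^2 ≡ 85^2 = 7225 ≡ 84 (mod 193)
186^12 = 186^8 · 186^4 ≡ 84 · 85 ≡ 192 (mod 193).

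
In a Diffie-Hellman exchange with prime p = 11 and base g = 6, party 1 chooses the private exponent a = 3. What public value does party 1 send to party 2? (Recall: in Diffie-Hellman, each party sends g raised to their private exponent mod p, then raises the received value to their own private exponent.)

Public value = 6^3 (mod 11).
6^1 ≡ 6 (mod 11)
6^2 = (6^1)^2 ≡ 6^2 = 36 ≡ 3 (mod 11)
6^3 = 6^2 · 6^1 ≡ 3 · 6 ≡ 7 (mod 11).

7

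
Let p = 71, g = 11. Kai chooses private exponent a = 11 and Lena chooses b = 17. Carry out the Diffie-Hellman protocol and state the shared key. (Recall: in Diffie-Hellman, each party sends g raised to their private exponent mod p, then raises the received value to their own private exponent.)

33

Kai sends A = g^a mod p = 11^11 mod 71.
11^1 ≡ 11 (mod 71)
11^2 = (11^1)^2 ≡ 11^2 = 121 ≡ 50 (mod 71)
11^4 = (11^2)^2 ≡ 50^2 = 2500 ≡ 15 (mod 71)
11^8 = (11^4)^2 ≡ 15^2 = 225 ≡ 12 (mod 71)
11^11 = 11^8 · 11^2 · 11^1 ≡ 12 · 50 · 11 ≡ 68 (mod 71).
So A = 68. Lena then computes K = A^b mod p = 68^17 mod 71.
68^1 ≡ 68 (mod 71)
68^2 = (68^1)^2 ≡ 68^2 = 4624 ≡ 9 (mod 71)
68^4 = (68^2)^2 ≡ 9^2 = 81 ≡ 10 (mod 71)
68^8 = (68^4)^2 ≡ 10^2 = 100 ≡ 29 (mod 71)
68^16 = (68^8)^2 ≡ 29^2 = 841 ≡ 60 (mod 71)
68^17 = 68^16 · 68^1 ≡ 60 · 68 ≡ 33 (mod 71).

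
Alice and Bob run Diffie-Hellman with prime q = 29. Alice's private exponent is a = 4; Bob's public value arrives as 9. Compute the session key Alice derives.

Shared key K = 9^4 mod 29.
9^1 ≡ 9 (mod 29)
9^2 = (9^1)^2 ≡ 9^2 = 81 ≡ 23 (mod 29)
9^4 = (9^2)^2 ≡ 23^2 = 529 ≡ 7 (mod 29)

7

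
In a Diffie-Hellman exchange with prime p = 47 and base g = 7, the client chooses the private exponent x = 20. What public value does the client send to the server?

Public value = 7^20 mod 47.
7^1 ≡ 7 (mod 47)
7^2 = (7^1)^2 ≡ 7^2 = 49 ≡ 2 (mod 47)
7^4 = (7^2)^2 ≡ 2^2 = 4 ≡ 4 (mod 47)
7^8 = (7^4)^2 ≡ 4^2 = 16 ≡ 16 (mod 47)
7^16 = (7^8)^2 ≡ 16^2 = 256 ≡ 21 (mod 47)
7^20 = 7^16 · 7^4 ≡ 21 · 4 ≡ 37 (mod 47).

37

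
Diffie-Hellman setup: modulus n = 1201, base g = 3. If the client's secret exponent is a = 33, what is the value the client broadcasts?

Public value = 3^33 (mod 1201).
3^1 ≡ 3 (mod 1201)
3^2 = (3^1)^2 ≡ 3^2 = 9 ≡ 9 (mod 1201)
3^4 = (3^2)^2 ≡ 9^2 = 81 ≡ 81 (mod 1201)
3^8 = (3^4)^2 ≡ 81^2 = 6561 ≡ 556 (mod 1201)
3^16 = (3^8)^2 ≡ 556^2 = 309136 ≡ 479 (mod 1201)
3^32 = (3^16)^2 ≡ 479^2 = 229441 ≡ 50 (mod 1201)
3^33 = 3^32 · 3^1 ≡ 50 · 3 ≡ 150 (mod 1201).

150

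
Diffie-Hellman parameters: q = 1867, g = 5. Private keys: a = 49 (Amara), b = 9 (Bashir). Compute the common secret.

Bashir sends B = g^b mod q = 5^9 mod 1867.
5^1 ≡ 5 (mod 1867)
5^2 = (5^1)^2 ≡ 5^2 = 25 ≡ 25 (mod 1867)
5^4 = (5^2)^2 ≡ 25^2 = 625 ≡ 625 (mod 1867)
5^8 = (5^4)^2 ≡ 625^2 = 390625 ≡ 422 (mod 1867)
5^9 = 5^8 · 5^1 ≡ 422 · 5 ≡ 243 (mod 1867).
So B = 243. Amara then computes K = B^a mod q = 243^49 mod 1867.
243^1 ≡ 243 (mod 1867)
243^2 = (243^1)^2 ≡ 243^2 = 59049 ≡ 1172 (mod 1867)
243^4 = (243^2)^2 ≡ 1172^2 = 1373584 ≡ 1339 (mod 1867)
243^8 = (243^4)^2 ≡ 1339^2 = 1792921 ≡ 601 (mod 1867)
243^16 = (243^8)^2 ≡ 601^2 = 361201 ≡ 870 (mod 1867)
243^32 = (243^16)^2 ≡ 870^2 = 756900 ≡ 765 (mod 1867)
243^49 = 243^32 · 243^16 · 243^1 ≡ 765 · 870 · 243 ≡ 1642 (mod 1867).

1642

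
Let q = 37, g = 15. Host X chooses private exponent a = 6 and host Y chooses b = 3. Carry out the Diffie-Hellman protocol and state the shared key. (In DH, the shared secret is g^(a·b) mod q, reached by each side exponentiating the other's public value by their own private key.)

36

Host X sends A = g^a mod q = 15^6 mod 37.
15^1 ≡ 15 (mod 37)
15^2 = (15^1)^2 ≡ 15^2 = 225 ≡ 3 (mod 37)
15^4 = (15^2)^2 ≡ 3^2 = 9 ≡ 9 (mod 37)
15^6 = 15^4 · 15^2 ≡ 9 · 3 ≡ 27 (mod 37).
So A = 27. Host Y then computes K = A^b mod q = 27^3 mod 37.
27^1 ≡ 27 (mod 37)
27^2 = (27^1)^2 ≡ 27^2 = 729 ≡ 26 (mod 37)
27^3 = 27^2 · 27^1 ≡ 26 · 27 ≡ 36 (mod 37).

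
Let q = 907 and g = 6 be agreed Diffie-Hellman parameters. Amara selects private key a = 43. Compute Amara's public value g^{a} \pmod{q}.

428

Public value = 6^{43} \pmod{907}.
6^1 ≡ 6 (mod 907)
6^2 = (6^1)^2 ≡ 6^2 = 36 ≡ 36 (mod 907)
6^4 = (6^2)^2 ≡ 36^2 = 1296 ≡ 389 (mod 907)
6^8 = (6^4)^2 ≡ 389^2 = 151321 ≡ 759 (mod 907)
6^16 = (6^8)^2 ≡ 759^2 = 576081 ≡ 136 (mod 907)
6^32 = (6^16)^2 ≡ 136^2 = 18496 ≡ 356 (mod 907)
6^43 = 6^32 · 6^8 · 6^2 · 6^1 ≡ 356 · 759 · 36 · 6 ≡ 428 (mod 907).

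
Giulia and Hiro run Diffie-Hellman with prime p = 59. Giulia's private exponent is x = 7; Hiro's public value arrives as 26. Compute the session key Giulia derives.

51

Shared key K = 26^7 mod 59.
26^1 ≡ 26 (mod 59)
26^2 = (26^1)^2 ≡ 26^2 = 676 ≡ 27 (mod 59)
26^4 = (26^2)^2 ≡ 27^2 = 729 ≡ 21 (mod 59)
26^7 = 26^4 · 26^2 · 26^1 ≡ 21 · 27 · 26 ≡ 51 (mod 59).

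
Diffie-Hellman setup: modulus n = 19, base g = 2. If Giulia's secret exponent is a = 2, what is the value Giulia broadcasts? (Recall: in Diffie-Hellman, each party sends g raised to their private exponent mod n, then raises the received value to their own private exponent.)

Public value = 2^2 mod 19.
2^1 ≡ 2 (mod 19)
2^2 = (2^1)^2 ≡ 2^2 = 4 ≡ 4 (mod 19)

4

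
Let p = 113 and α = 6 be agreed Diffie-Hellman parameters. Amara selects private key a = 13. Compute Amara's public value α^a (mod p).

110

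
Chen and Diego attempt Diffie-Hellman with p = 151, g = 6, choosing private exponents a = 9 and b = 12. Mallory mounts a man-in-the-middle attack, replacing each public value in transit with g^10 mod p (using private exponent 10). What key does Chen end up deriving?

19

Chen receives Mallory's public value M = 6^10 mod 151 instead of the honest one.
6^1 ≡ 6 (mod 151)
6^2 = (6^1)^2 ≡ 6^2 = 36 ≡ 36 (mod 151)
6^4 = (6^2)^2 ≡ 36^2 = 1296 ≡ 88 (mod 151)
6^8 = (6^4)^2 ≡ 88^2 = 7744 ≡ 43 (mod 151)
6^10 = 6^8 · 6^2 ≡ 43 · 36 ≡ 38 (mod 151).
So M = 38. Chen computes K = M^9 mod 151.
38^1 ≡ 38 (mod 151)
38^2 = (38^1)^2 ≡ 38^2 = 1444 ≡ 85 (mod 151)
38^4 = (38^2)^2 ≡ 85^2 = 7225 ≡ 128 (mod 151)
38^8 = (38^4)^2 ≡ 128^2 = 16384 ≡ 76 (mod 151)
38^9 = 38^8 · 38^1 ≡ 76 · 38 ≡ 19 (mod 151).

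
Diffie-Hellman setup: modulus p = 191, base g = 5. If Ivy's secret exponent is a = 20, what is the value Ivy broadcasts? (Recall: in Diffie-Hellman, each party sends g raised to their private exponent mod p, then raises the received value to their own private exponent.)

5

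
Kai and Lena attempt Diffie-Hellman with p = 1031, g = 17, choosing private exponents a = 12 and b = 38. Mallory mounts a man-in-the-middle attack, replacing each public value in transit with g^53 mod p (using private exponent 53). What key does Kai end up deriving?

107

Kai receives Mallory's public value M = 17^53 mod 1031 instead of the honest one.
17^1 ≡ 17 (mod 1031)
17^2 = (17^1)^2 ≡ 17^2 = 289 ≡ 289 (mod 1031)
17^4 = (17^2)^2 ≡ 289^2 = 83521 ≡ 10 (mod 1031)
17^8 = (17^4)^2 ≡ 10^2 = 100 ≡ 100 (mod 1031)
17^16 = (17^8)^2 ≡ 100^2 = 10000 ≡ 721 (mod 1031)
17^32 = (17^16)^2 ≡ 721^2 = 519841 ≡ 217 (mod 1031)
17^53 = 17^32 · 17^16 · 17^4 · 17^1 ≡ 217 · 721 · 10 · 17 ≡ 983 (mod 1031).
So M = 983. Kai computes K = M^12 mod 1031.
983^1 ≡ 983 (mod 1031)
983^2 = (983^1)^2 ≡ 983^2 = 966289 ≡ 242 (mod 1031)
983^4 = (983^2)^2 ≡ 242^2 = 58564 ≡ 828 (mod 1031)
983^8 = (983^4)^2 ≡ 828^2 = 685584 ≡ 1000 (mod 1031)
983^12 = 983^8 · 983^4 ≡ 1000 · 828 ≡ 107 (mod 1031).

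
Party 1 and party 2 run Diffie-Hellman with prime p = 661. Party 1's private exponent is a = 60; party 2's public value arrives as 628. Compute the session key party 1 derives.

Shared key K = 628^60 mod 661.
628^1 ≡ 628 (mod 661)
628^2 = (628^1)^2 ≡ 628^2 = 394384 ≡ 428 (mod 661)
628^4 = (628^2)^2 ≡ 428^2 = 183184 ≡ 87 (mod 661)
628^8 = (628^4)^2 ≡ 87^2 = 7569 ≡ 298 (mod 661)
628^16 = (628^8)^2 ≡ 298^2 = 88804 ≡ 230 (mod 661)
628^32 = (628^16)^2 ≡ 230^2 = 52900 ≡ 20 (mod 661)
628^60 = 628^32 · 628^16 · 628^8 · 628^4 ≡ 20 · 230 · 298 · 87 ≡ 658 (mod 661).

658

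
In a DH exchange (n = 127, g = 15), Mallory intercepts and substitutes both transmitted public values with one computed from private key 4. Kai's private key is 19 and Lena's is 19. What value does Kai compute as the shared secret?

Kai receives Mallory's public value M = 15^4 mod 127 instead of the honest one.
15^1 ≡ 15 (mod 127)
15^2 = (15^1)^2 ≡ 15^2 = 225 ≡ 98 (mod 127)
15^4 = (15^2)^2 ≡ 98^2 = 9604 ≡ 79 (mod 127)
So M = 79. Kai computes K = M^19 mod 127.
79^1 ≡ 79 (mod 127)
79^2 = (79^1)^2 ≡ 79^2 = 6241 ≡ 18 (mod 127)
79^4 = (79^2)^2 ≡ 18^2 = 324 ≡ 70 (mod 127)
79^8 = (79^4)^2 ≡ 70^2 = 4900 ≡ 74 (mod 127)
79^16 = (79^8)^2 ≡ 74^2 = 5476 ≡ 15 (mod 127)
79^19 = 79^16 · 79^2 · 79^1 ≡ 15 · 18 · 79 ≡ 121 (mod 127).

121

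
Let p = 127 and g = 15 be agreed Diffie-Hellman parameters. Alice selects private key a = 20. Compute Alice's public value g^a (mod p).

69

Public value = 15^20 (mod 127).
15^1 ≡ 15 (mod 127)
15^2 = (15^1)^2 ≡ 15^2 = 225 ≡ 98 (mod 127)
15^4 = (15^2)^2 ≡ 98^2 = 9604 ≡ 79 (mod 127)
15^8 = (15^4)^2 ≡ 79^2 = 6241 ≡ 18 (mod 127)
15^16 = (15^8)^2 ≡ 18^2 = 324 ≡ 70 (mod 127)
15^20 = 15^16 · 15^4 ≡ 70 · 79 ≡ 69 (mod 127).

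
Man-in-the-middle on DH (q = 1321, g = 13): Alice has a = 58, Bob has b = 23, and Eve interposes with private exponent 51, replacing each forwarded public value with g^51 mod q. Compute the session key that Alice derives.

639

Alice receives Eve's public value M = 13^51 mod 1321 instead of the honest one.
13^1 ≡ 13 (mod 1321)
13^2 = (13^1)^2 ≡ 13^2 = 169 ≡ 169 (mod 1321)
13^4 = (13^2)^2 ≡ 169^2 = 28561 ≡ 820 (mod 1321)
13^8 = (13^4)^2 ≡ 820^2 = 672400 ≡ 11 (mod 1321)
13^16 = (13^8)^2 ≡ 11^2 = 121 ≡ 121 (mod 1321)
13^32 = (13^16)^2 ≡ 121^2 = 14641 ≡ 110 (mod 1321)
13^51 = 13^32 · 13^16 · 13^2 · 13^1 ≡ 110 · 121 · 169 · 13 ≡ 414 (mod 1321).
So M = 414. Alice computes K = M^58 mod 1321.
414^1 ≡ 414 (mod 1321)
414^2 = (414^1)^2 ≡ 414^2 = 171396 ≡ 987 (mod 1321)
414^4 = (414^2)^2 ≡ 987^2 = 974169 ≡ 592 (mod 1321)
414^8 = (414^4)^2 ≡ 592^2 = 350464 ≡ 399 (mod 1321)
414^16 = (414^8)^2 ≡ 399^2 = 159201 ≡ 681 (mod 1321)
414^32 = (414^16)^2 ≡ 681^2 = 463761 ≡ 90 (mod 1321)
414^58 = 414^32 · 414^16 · 414^8 · 414^2 ≡ 90 · 681 · 399 · 987 ≡ 639 (mod 1321).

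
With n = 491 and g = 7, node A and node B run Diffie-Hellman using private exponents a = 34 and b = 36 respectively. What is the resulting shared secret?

70

Node A sends A = g^a mod n = 7^34 mod 491.
7^1 ≡ 7 (mod 491)
7^2 = (7^1)^2 ≡ 7^2 = 49 ≡ 49 (mod 491)
7^4 = (7^2)^2 ≡ 49^2 = 2401 ≡ 437 (mod 491)
7^8 = (7^4)^2 ≡ 437^2 = 190969 ≡ 461 (mod 491)
7^16 = (7^8)^2 ≡ 461^2 = 212521 ≡ 409 (mod 491)
7^32 = (7^16)^2 ≡ 409^2 = 167281 ≡ 341 (mod 491)
7^34 = 7^32 · 7^2 ≡ 341 · 49 ≡ 15 (mod 491).
So A = 15. Node B then computes K = A^b mod n = 15^36 mod 491.
15^1 ≡ 15 (mod 491)
15^2 = (15^1)^2 ≡ 15^2 = 225 ≡ 225 (mod 491)
15^4 = (15^2)^2 ≡ 225^2 = 50625 ≡ 52 (mod 491)
15^8 = (15^4)^2 ≡ 52^2 = 2704 ≡ 249 (mod 491)
15^16 = (15^8)^2 ≡ 249^2 = 62001 ≡ 135 (mod 491)
15^32 = (15^16)^2 ≡ 135^2 = 18225 ≡ 58 (mod 491)
15^36 = 15^32 · 15^4 ≡ 58 · 52 ≡ 70 (mod 491).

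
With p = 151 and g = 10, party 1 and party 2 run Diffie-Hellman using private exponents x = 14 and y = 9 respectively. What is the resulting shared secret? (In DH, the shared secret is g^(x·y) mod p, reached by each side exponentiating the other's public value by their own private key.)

123

Party 2 sends B = g^y mod p = 10^9 mod 151.
10^1 ≡ 10 (mod 151)
10^2 = (10^1)^2 ≡ 10^2 = 100 ≡ 100 (mod 151)
10^4 = (10^2)^2 ≡ 100^2 = 10000 ≡ 34 (mod 151)
10^8 = (10^4)^2 ≡ 34^2 = 1156 ≡ 99 (mod 151)
10^9 = 10^8 · 10^1 ≡ 99 · 10 ≡ 84 (mod 151).
So B = 84. Party 1 then computes K = B^x mod p = 84^14 mod 151.
84^1 ≡ 84 (mod 151)
84^2 = (84^1)^2 ≡ 84^2 = 7056 ≡ 110 (mod 151)
84^4 = (84^2)^2 ≡ 110^2 = 12100 ≡ 20 (mod 151)
84^8 = (84^4)^2 ≡ 20^2 = 400 ≡ 98 (mod 151)
84^14 = 84^8 · 84^4 · 84^2 ≡ 98 · 20 · 110 ≡ 123 (mod 151).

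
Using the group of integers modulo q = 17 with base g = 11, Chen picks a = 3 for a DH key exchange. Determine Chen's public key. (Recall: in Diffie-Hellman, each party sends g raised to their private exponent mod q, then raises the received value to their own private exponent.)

Public value = 11^3 (mod 17).
11^1 ≡ 11 (mod 17)
11^2 = (11^1)^2 ≡ 11^2 = 121 ≡ 2 (mod 17)
11^3 = 11^2 · 11^1 ≡ 2 · 11 ≡ 5 (mod 17).

5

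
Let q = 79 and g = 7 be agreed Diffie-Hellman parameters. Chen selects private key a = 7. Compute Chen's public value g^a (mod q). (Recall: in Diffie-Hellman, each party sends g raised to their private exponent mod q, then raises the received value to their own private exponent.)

Public value = 7^7 (mod 79).
7^1 ≡ 7 (mod 79)
7^2 = (7^1)^2 ≡ 7^2 = 49 ≡ 49 (mod 79)
7^4 = (7^2)^2 ≡ 49^2 = 2401 ≡ 31 (mod 79)
7^7 = 7^4 · 7^2 · 7^1 ≡ 31 · 49 · 7 ≡ 47 (mod 79).

47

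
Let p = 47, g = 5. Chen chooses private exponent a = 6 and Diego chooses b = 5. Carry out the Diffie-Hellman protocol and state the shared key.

Diego sends B = g^b mod p = 5^5 mod 47.
5^1 ≡ 5 (mod 47)
5^2 = (5^1)^2 ≡ 5^2 = 25 ≡ 25 (mod 47)
5^4 = (5^2)^2 ≡ 25^2 = 625 ≡ 14 (mod 47)
5^5 = 5^4 · 5^1 ≡ 14 · 5 ≡ 23 (mod 47).
So B = 23. Chen then computes K = B^a mod p = 23^6 mod 47.
23^1 ≡ 23 (mod 47)
23^2 = (23^1)^2 ≡ 23^2 = 529 ≡ 12 (mod 47)
23^4 = (23^2)^2 ≡ 12^2 = 144 ≡ 3 (mod 47)
23^6 = 23^4 · 23^2 ≡ 3 · 12 ≡ 36 (mod 47).

36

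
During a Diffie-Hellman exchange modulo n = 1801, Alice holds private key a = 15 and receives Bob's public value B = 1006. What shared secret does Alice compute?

73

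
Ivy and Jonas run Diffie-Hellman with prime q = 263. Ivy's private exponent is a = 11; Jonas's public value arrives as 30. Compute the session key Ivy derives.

146

Shared key K = 30^11 mod 263.
30^1 ≡ 30 (mod 263)
30^2 = (30^1)^2 ≡ 30^2 = 900 ≡ 111 (mod 263)
30^4 = (30^2)^2 ≡ 111^2 = 12321 ≡ 223 (mod 263)
30^8 = (30^4)^2 ≡ 223^2 = 49729 ≡ 22 (mod 263)
30^11 = 30^8 · 30^2 · 30^1 ≡ 22 · 111 · 30 ≡ 146 (mod 263).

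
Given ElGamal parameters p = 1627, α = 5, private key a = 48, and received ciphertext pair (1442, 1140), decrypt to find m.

735

Shared mask s = c₁^a mod p = 1442^48 mod 1627.
1442^1 ≡ 1442 (mod 1627)
1442^2 = (1442^1)^2 ≡ 1442^2 = 2079364 ≡ 58 (mod 1627)
1442^4 = (1442^2)^2 ≡ 58^2 = 3364 ≡ 110 (mod 1627)
1442^8 = (1442^4)^2 ≡ 110^2 = 12100 ≡ 711 (mod 1627)
1442^16 = (1442^8)^2 ≡ 711^2 = 505521 ≡ 1151 (mod 1627)
1442^32 = (1442^16)^2 ≡ 1151^2 = 1324801 ≡ 423 (mod 1627)
1442^48 = 1442^32 · 1442^16 ≡ 423 · 1151 ≡ 400 (mod 1627).
So s = 400; s⁻¹ ≡ 964 (mod 1627).
m = c₂ · s⁻¹ mod 1627 = 1140 · 964 mod 1627 = 735.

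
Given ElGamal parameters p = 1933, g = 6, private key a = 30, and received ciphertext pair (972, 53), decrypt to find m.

1472

Shared mask s = c₁^a mod p = 972^30 mod 1933.
972^1 ≡ 972 (mod 1933)
972^2 = (972^1)^2 ≡ 972^2 = 944784 ≡ 1480 (mod 1933)
972^4 = (972^2)^2 ≡ 1480^2 = 2190400 ≡ 311 (mod 1933)
972^8 = (972^4)^2 ≡ 311^2 = 96721 ≡ 71 (mod 1933)
972^16 = (972^8)^2 ≡ 71^2 = 5041 ≡ 1175 (mod 1933)
972^30 = 972^16 · 972^8 · 972^4 · 972^2 ≡ 1175 · 71 · 311 · 1480 ≡ 1501 (mod 1933).
So s = 1501; s⁻¹ ≡ 1669 (mod 1933).
m = c₂ · s⁻¹ mod 1933 = 53 · 1669 mod 1933 = 1472.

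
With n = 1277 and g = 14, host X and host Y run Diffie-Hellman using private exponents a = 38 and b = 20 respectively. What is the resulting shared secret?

217

Host X sends A = g^a mod n = 14^38 mod 1277.
14^1 ≡ 14 (mod 1277)
14^2 = (14^1)^2 ≡ 14^2 = 196 ≡ 196 (mod 1277)
14^4 = (14^2)^2 ≡ 196^2 = 38416 ≡ 106 (mod 1277)
14^8 = (14^4)^2 ≡ 106^2 = 11236 ≡ 1020 (mod 1277)
14^16 = (14^8)^2 ≡ 1020^2 = 1040400 ≡ 922 (mod 1277)
14^32 = (14^16)^2 ≡ 922^2 = 850084 ≡ 879 (mod 1277)
14^38 = 14^32 · 14^4 · 14^2 ≡ 879 · 106 · 196 ≡ 1004 (mod 1277).
So A = 1004. Host Y then computes K = A^b mod n = 1004^20 mod 1277.
1004^1 ≡ 1004 (mod 1277)
1004^2 = (1004^1)^2 ≡ 1004^2 = 1008016 ≡ 463 (mod 1277)
1004^4 = (1004^2)^2 ≡ 463^2 = 214369 ≡ 1110 (mod 1277)
1004^8 = (1004^4)^2 ≡ 1110^2 = 1232100 ≡ 1072 (mod 1277)
1004^16 = (1004^8)^2 ≡ 1072^2 = 1149184 ≡ 1161 (mod 1277)
1004^20 = 1004^16 · 1004^4 ≡ 1161 · 1110 ≡ 217 (mod 1277).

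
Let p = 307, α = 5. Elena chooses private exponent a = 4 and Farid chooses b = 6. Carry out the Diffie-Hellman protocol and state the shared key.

171

Elena sends A = α^a mod p = 5^4 mod 307.
5^1 ≡ 5 (mod 307)
5^2 = (5^1)^2 ≡ 5^2 = 25 ≡ 25 (mod 307)
5^4 = (5^2)^2 ≡ 25^2 = 625 ≡ 11 (mod 307)
So A = 11. Farid then computes K = A^b mod p = 11^6 mod 307.
11^1 ≡ 11 (mod 307)
11^2 = (11^1)^2 ≡ 11^2 = 121 ≡ 121 (mod 307)
11^4 = (11^2)^2 ≡ 121^2 = 14641 ≡ 212 (mod 307)
11^6 = 11^4 · 11^2 ≡ 212 · 121 ≡ 171 (mod 307).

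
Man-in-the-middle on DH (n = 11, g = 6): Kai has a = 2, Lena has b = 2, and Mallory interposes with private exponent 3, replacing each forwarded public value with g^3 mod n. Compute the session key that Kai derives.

5

Kai receives Mallory's public value M = 6^3 mod 11 instead of the honest one.
6^1 ≡ 6 (mod 11)
6^2 = (6^1)^2 ≡ 6^2 = 36 ≡ 3 (mod 11)
6^3 = 6^2 · 6^1 ≡ 3 · 6 ≡ 7 (mod 11).
So M = 7. Kai computes K = M^2 mod 11.
7^1 ≡ 7 (mod 11)
7^2 = (7^1)^2 ≡ 7^2 = 49 ≡ 5 (mod 11)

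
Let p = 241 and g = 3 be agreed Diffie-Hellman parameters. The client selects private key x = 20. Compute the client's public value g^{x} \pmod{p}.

Public value = 3^{20} \pmod{241}.
3^1 ≡ 3 (mod 241)
3^2 = (3^1)^2 ≡ 3^2 = 9 ≡ 9 (mod 241)
3^4 = (3^2)^2 ≡ 9^2 = 81 ≡ 81 (mod 241)
3^8 = (3^4)^2 ≡ 81^2 = 6561 ≡ 54 (mod 241)
3^16 = (3^8)^2 ≡ 54^2 = 2916 ≡ 24 (mod 241)
3^20 = 3^16 · 3^4 ≡ 24 · 81 ≡ 16 (mod 241).

16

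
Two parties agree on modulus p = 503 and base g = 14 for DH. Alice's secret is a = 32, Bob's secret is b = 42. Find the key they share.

308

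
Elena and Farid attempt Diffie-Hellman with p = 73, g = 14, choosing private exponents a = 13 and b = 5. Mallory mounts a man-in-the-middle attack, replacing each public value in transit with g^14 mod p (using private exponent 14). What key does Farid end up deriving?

Farid receives Mallory's public value M = 14^14 mod 73 instead of the honest one.
14^1 ≡ 14 (mod 73)
14^2 = (14^1)^2 ≡ 14^2 = 196 ≡ 50 (mod 73)
14^4 = (14^2)^2 ≡ 50^2 = 2500 ≡ 18 (mod 73)
14^8 = (14^4)^2 ≡ 18^2 = 324 ≡ 32 (mod 73)
14^14 = 14^8 · 14^4 · 14^2 ≡ 32 · 18 · 50 ≡ 38 (mod 73).
So M = 38. Farid computes K = M^5 mod 73.
38^1 ≡ 38 (mod 73)
38^2 = (38^1)^2 ≡ 38^2 = 1444 ≡ 57 (mod 73)
38^4 = (38^2)^2 ≡ 57^2 = 3249 ≡ 37 (mod 73)
38^5 = 38^4 · 38^1 ≡ 37 · 38 ≡ 19 (mod 73).

19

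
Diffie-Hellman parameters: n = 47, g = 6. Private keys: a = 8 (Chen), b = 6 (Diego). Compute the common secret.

Chen sends A = g^a mod n = 6^8 mod 47.
6^1 ≡ 6 (mod 47)
6^2 = (6^1)^2 ≡ 6^2 = 36 ≡ 36 (mod 47)
6^4 = (6^2)^2 ≡ 36^2 = 1296 ≡ 27 (mod 47)
6^8 = (6^4)^2 ≡ 27^2 = 729 ≡ 24 (mod 47)
So A = 24. Diego then computes K = A^b mod n = 24^6 mod 47.
24^1 ≡ 24 (mod 47)
24^2 = (24^1)^2 ≡ 24^2 = 576 ≡ 12 (mod 47)
24^4 = (24^2)^2 ≡ 12^2 = 144 ≡ 3 (mod 47)
24^6 = 24^4 · 24^2 ≡ 3 · 12 ≡ 36 (mod 47).

36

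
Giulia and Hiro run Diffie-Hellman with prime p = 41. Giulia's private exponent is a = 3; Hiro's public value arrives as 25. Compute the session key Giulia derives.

Shared key K = 25^3 mod 41.
25^1 ≡ 25 (mod 41)
25^2 = (25^1)^2 ≡ 25^2 = 625 ≡ 10 (mod 41)
25^3 = 25^2 · 25^1 ≡ 10 · 25 ≡ 4 (mod 41).

4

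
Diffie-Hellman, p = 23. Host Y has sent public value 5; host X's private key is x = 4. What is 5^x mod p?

4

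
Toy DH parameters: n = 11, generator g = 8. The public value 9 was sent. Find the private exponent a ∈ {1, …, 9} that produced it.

2

Try successive powers of 8 modulo 11:
8^1 ≡ 8
8^2 ≡ 9
Found: a = 2.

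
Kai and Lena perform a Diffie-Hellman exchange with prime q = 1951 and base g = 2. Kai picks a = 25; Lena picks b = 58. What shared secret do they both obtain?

Lena sends B = g^b mod q = 2^58 mod 1951.
2^1 ≡ 2 (mod 1951)
2^2 = (2^1)^2 ≡ 2^2 = 4 ≡ 4 (mod 1951)
2^4 = (2^2)^2 ≡ 4^2 = 16 ≡ 16 (mod 1951)
2^8 = (2^4)^2 ≡ 16^2 = 256 ≡ 256 (mod 1951)
2^16 = (2^8)^2 ≡ 256^2 = 65536 ≡ 1153 (mod 1951)
2^32 = (2^16)^2 ≡ 1153^2 = 1329409 ≡ 778 (mod 1951)
2^58 = 2^32 · 2^16 · 2^8 · 2^2 ≡ 778 · 1153 · 256 · 4 ≡ 800 (mod 1951).
So B = 800. Kai then computes K = B^a mod q = 800^25 mod 1951.
800^1 ≡ 800 (mod 1951)
800^2 = (800^1)^2 ≡ 800^2 = 640000 ≡ 72 (mod 1951)
800^4 = (800^2)^2 ≡ 72^2 = 5184 ≡ 1282 (mod 1951)
800^8 = (800^4)^2 ≡ 1282^2 = 1643524 ≡ 782 (mod 1951)
800^16 = (800^8)^2 ≡ 782^2 = 611524 ≡ 861 (mod 1951)
800^25 = 800^16 · 800^8 · 800^1 ≡ 861 · 782 · 800 ≡ 1716 (mod 1951).

1716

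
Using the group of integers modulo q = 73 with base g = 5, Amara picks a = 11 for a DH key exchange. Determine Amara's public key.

Public value = 5^11 mod 73.
5^1 ≡ 5 (mod 73)
5^2 = (5^1)^2 ≡ 5^2 = 25 ≡ 25 (mod 73)
5^4 = (5^2)^2 ≡ 25^2 = 625 ≡ 41 (mod 73)
5^8 = (5^4)^2 ≡ 41^2 = 1681 ≡ 2 (mod 73)
5^11 = 5^8 · 5^2 · 5^1 ≡ 2 · 25 · 5 ≡ 31 (mod 73).

31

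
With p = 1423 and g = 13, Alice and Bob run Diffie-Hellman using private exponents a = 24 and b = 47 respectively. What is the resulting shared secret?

401

Bob sends B = g^b mod p = 13^47 mod 1423.
13^1 ≡ 13 (mod 1423)
13^2 = (13^1)^2 ≡ 13^2 = 169 ≡ 169 (mod 1423)
13^4 = (13^2)^2 ≡ 169^2 = 28561 ≡ 101 (mod 1423)
13^8 = (13^4)^2 ≡ 101^2 = 10201 ≡ 240 (mod 1423)
13^16 = (13^8)^2 ≡ 240^2 = 57600 ≡ 680 (mod 1423)
13^32 = (13^16)^2 ≡ 680^2 = 462400 ≡ 1348 (mod 1423)
13^47 = 13^32 · 13^8 · 13^4 · 13^2 · 13^1 ≡ 1348 · 240 · 101 · 169 · 13 ≡ 127 (mod 1423).
So B = 127. Alice then computes K = B^a mod p = 127^24 mod 1423.
127^1 ≡ 127 (mod 1423)
127^2 = (127^1)^2 ≡ 127^2 = 16129 ≡ 476 (mod 1423)
127^4 = (127^2)^2 ≡ 476^2 = 226576 ≡ 319 (mod 1423)
127^8 = (127^4)^2 ≡ 319^2 = 101761 ≡ 728 (mod 1423)
127^16 = (127^8)^2 ≡ 728^2 = 529984 ≡ 628 (mod 1423)
127^24 = 127^16 · 127^8 ≡ 628 · 728 ≡ 401 (mod 1423).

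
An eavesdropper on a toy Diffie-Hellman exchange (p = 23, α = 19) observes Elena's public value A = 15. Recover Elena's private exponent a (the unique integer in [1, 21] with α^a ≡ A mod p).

7

Try successive powers of 19 modulo 23:
19^1 ≡ 19
19^2 ≡ 16
19^3 ≡ 5
19^4 ≡ 3
19^5 ≡ 11
19^6 ≡ 2
19^7 ≡ 15
Found: a = 7.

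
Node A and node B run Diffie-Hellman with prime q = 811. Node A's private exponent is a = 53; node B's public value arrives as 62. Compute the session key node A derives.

473

Shared key K = 62^53 mod 811.
62^1 ≡ 62 (mod 811)
62^2 = (62^1)^2 ≡ 62^2 = 3844 ≡ 600 (mod 811)
62^4 = (62^2)^2 ≡ 600^2 = 360000 ≡ 727 (mod 811)
62^8 = (62^4)^2 ≡ 727^2 = 528529 ≡ 568 (mod 811)
62^16 = (62^8)^2 ≡ 568^2 = 322624 ≡ 657 (mod 811)
62^32 = (62^16)^2 ≡ 657^2 = 431649 ≡ 197 (mod 811)
62^53 = 62^32 · 62^16 · 62^4 · 62^1 ≡ 197 · 657 · 727 · 62 ≡ 473 (mod 811).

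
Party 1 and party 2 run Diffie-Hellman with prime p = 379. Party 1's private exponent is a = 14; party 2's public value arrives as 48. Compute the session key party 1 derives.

185

Shared key K = 48^14 mod 379.
48^1 ≡ 48 (mod 379)
48^2 = (48^1)^2 ≡ 48^2 = 2304 ≡ 30 (mod 379)
48^4 = (48^2)^2 ≡ 30^2 = 900 ≡ 142 (mod 379)
48^8 = (48^4)^2 ≡ 142^2 = 20164 ≡ 77 (mod 379)
48^14 = 48^8 · 48^4 · 48^2 ≡ 77 · 142 · 30 ≡ 185 (mod 379).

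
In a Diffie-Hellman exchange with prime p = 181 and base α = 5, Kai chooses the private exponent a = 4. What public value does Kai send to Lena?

82

Public value = 5^4 mod 181.
5^1 ≡ 5 (mod 181)
5^2 = (5^1)^2 ≡ 5^2 = 25 ≡ 25 (mod 181)
5^4 = (5^2)^2 ≡ 25^2 = 625 ≡ 82 (mod 181)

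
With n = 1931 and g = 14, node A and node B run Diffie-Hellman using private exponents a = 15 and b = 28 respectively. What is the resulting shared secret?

Node A sends A = g^a mod n = 14^15 mod 1931.
14^1 ≡ 14 (mod 1931)
14^2 = (14^1)^2 ≡ 14^2 = 196 ≡ 196 (mod 1931)
14^4 = (14^2)^2 ≡ 196^2 = 38416 ≡ 1727 (mod 1931)
14^8 = (14^4)^2 ≡ 1727^2 = 2982529 ≡ 1065 (mod 1931)
14^15 = 14^8 · 14^4 · 14^2 · 14^1 ≡ 1065 · 1727 · 196 · 14 ≡ 52 (mod 1931).
So A = 52. Node B then computes K = A^b mod n = 52^28 mod 1931.
52^1 ≡ 52 (mod 1931)
52^2 = (52^1)^2 ≡ 52^2 = 2704 ≡ 773 (mod 1931)
52^4 = (52^2)^2 ≡ 773^2 = 597529 ≡ 850 (mod 1931)
52^8 = (52^4)^2 ≡ 850^2 = 722500 ≡ 306 (mod 1931)
52^16 = (52^8)^2 ≡ 306^2 = 93636 ≡ 948 (mod 1931)
52^28 = 52^16 · 52^8 · 52^4 ≡ 948 · 306 · 850 ≡ 1548 (mod 1931).

1548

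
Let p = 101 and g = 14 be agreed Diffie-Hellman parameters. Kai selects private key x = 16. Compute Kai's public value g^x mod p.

87

Public value = 14^16 mod 101.
14^1 ≡ 14 (mod 101)
14^2 = (14^1)^2 ≡ 14^2 = 196 ≡ 95 (mod 101)
14^4 = (14^2)^2 ≡ 95^2 = 9025 ≡ 36 (mod 101)
14^8 = (14^4)^2 ≡ 36^2 = 1296 ≡ 84 (mod 101)
14^16 = (14^8)^2 ≡ 84^2 = 7056 ≡ 87 (mod 101)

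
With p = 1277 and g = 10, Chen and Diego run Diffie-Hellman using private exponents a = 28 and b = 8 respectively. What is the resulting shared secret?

Chen sends A = g^a mod p = 10^28 mod 1277.
10^1 ≡ 10 (mod 1277)
10^2 = (10^1)^2 ≡ 10^2 = 100 ≡ 100 (mod 1277)
10^4 = (10^2)^2 ≡ 100^2 = 10000 ≡ 1061 (mod 1277)
10^8 = (10^4)^2 ≡ 1061^2 = 1125721 ≡ 684 (mod 1277)
10^16 = (10^8)^2 ≡ 684^2 = 467856 ≡ 474 (mod 1277)
10^28 = 10^16 · 10^8 · 10^4 ≡ 474 · 684 · 1061 ≡ 24 (mod 1277).
So A = 24. Diego then computes K = A^b mod p = 24^8 mod 1277.
24^1 ≡ 24 (mod 1277)
24^2 = (24^1)^2 ≡ 24^2 = 576 ≡ 576 (mod 1277)
24^4 = (24^2)^2 ≡ 576^2 = 331776 ≡ 1033 (mod 1277)
24^8 = (24^4)^2 ≡ 1033^2 = 1067089 ≡ 794 (mod 1277)

794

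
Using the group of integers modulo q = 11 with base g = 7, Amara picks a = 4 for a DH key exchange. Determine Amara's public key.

Public value = 7^4 mod 11.
7^1 ≡ 7 (mod 11)
7^2 = (7^1)^2 ≡ 7^2 = 49 ≡ 5 (mod 11)
7^4 = (7^2)^2 ≡ 5^2 = 25 ≡ 3 (mod 11)

3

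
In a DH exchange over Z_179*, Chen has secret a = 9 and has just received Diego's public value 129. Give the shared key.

Shared key K = 129^9 mod 179.
129^1 ≡ 129 (mod 179)
129^2 = (129^1)^2 ≡ 129^2 = 16641 ≡ 173 (mod 179)
129^4 = (129^2)^2 ≡ 173^2 = 29929 ≡ 36 (mod 179)
129^8 = (129^4)^2 ≡ 36^2 = 1296 ≡ 43 (mod 179)
129^9 = 129^8 · 129^1 ≡ 43 · 129 ≡ 177 (mod 179).

177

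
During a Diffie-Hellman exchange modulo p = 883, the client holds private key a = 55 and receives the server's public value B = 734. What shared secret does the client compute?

Shared key K = 734^55 mod 883.
734^1 ≡ 734 (mod 883)
734^2 = (734^1)^2 ≡ 734^2 = 538756 ≡ 126 (mod 883)
734^4 = (734^2)^2 ≡ 126^2 = 15876 ≡ 865 (mod 883)
734^8 = (734^4)^2 ≡ 865^2 = 748225 ≡ 324 (mod 883)
734^16 = (734^8)^2 ≡ 324^2 = 104976 ≡ 782 (mod 883)
734^32 = (734^16)^2 ≡ 782^2 = 611524 ≡ 488 (mod 883)
734^55 = 734^32 · 734^16 · 734^4 · 734^2 · 734^1 ≡ 488 · 782 · 865 · 126 · 734 ≡ 381 (mod 883).

381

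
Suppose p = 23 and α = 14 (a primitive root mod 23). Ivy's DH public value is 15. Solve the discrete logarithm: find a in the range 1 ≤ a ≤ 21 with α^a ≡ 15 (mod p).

Try successive powers of 14 modulo 23:
14^1 ≡ 14
14^2 ≡ 12
14^3 ≡ 7
14^4 ≡ 6
14^5 ≡ 15
Found: a = 5.

5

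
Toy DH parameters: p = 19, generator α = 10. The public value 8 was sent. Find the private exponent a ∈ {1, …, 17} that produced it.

15

Try successive powers of 10 modulo 19:
10^1 ≡ 10
10^2 ≡ 5
10^3 ≡ 12
10^4 ≡ 6
10^5 ≡ 3
10^6 ≡ 11
10^7 ≡ 15
10^8 ≡ 17
10^9 ≡ 18
10^10 ≡ 9
10^11 ≡ 14
10^12 ≡ 7
10^13 ≡ 13
10^14 ≡ 16
10^15 ≡ 8
Found: a = 15.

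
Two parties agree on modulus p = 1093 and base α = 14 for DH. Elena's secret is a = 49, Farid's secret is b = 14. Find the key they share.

Farid sends B = α^b mod p = 14^14 mod 1093.
14^1 ≡ 14 (mod 1093)
14^2 = (14^1)^2 ≡ 14^2 = 196 ≡ 196 (mod 1093)
14^4 = (14^2)^2 ≡ 196^2 = 38416 ≡ 161 (mod 1093)
14^8 = (14^4)^2 ≡ 161^2 = 25921 ≡ 782 (mod 1093)
14^14 = 14^8 · 14^4 · 14^2 ≡ 782 · 161 · 196 ≡ 131 (mod 1093).
So B = 131. Elena then computes K = B^a mod p = 131^49 mod 1093.
131^1 ≡ 131 (mod 1093)
131^2 = (131^1)^2 ≡ 131^2 = 17161 ≡ 766 (mod 1093)
131^4 = (131^2)^2 ≡ 766^2 = 586756 ≡ 908 (mod 1093)
131^8 = (131^4)^2 ≡ 908^2 = 824464 ≡ 342 (mod 1093)
131^16 = (131^8)^2 ≡ 342^2 = 116964 ≡ 13 (mod 1093)
131^32 = (131^16)^2 ≡ 13^2 = 169 ≡ 169 (mod 1093)
131^49 = 131^32 · 131^16 · 131^1 ≡ 169 · 13 · 131 ≡ 348 (mod 1093).

348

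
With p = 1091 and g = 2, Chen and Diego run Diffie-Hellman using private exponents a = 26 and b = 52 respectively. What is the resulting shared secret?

790

Chen sends A = g^a mod p = 2^26 mod 1091.
2^1 ≡ 2 (mod 1091)
2^2 = (2^1)^2 ≡ 2^2 = 4 ≡ 4 (mod 1091)
2^4 = (2^2)^2 ≡ 4^2 = 16 ≡ 16 (mod 1091)
2^8 = (2^4)^2 ≡ 16^2 = 256 ≡ 256 (mod 1091)
2^16 = (2^8)^2 ≡ 256^2 = 65536 ≡ 76 (mod 1091)
2^26 = 2^16 · 2^8 · 2^2 ≡ 76 · 256 · 4 ≡ 363 (mod 1091).
So A = 363. Diego then computes K = A^b mod p = 363^52 mod 1091.
363^1 ≡ 363 (mod 1091)
363^2 = (363^1)^2 ≡ 363^2 = 131769 ≡ 849 (mod 1091)
363^4 = (363^2)^2 ≡ 849^2 = 720801 ≡ 741 (mod 1091)
363^8 = (363^4)^2 ≡ 741^2 = 549081 ≡ 308 (mod 1091)
363^16 = (363^8)^2 ≡ 308^2 = 94864 ≡ 1038 (mod 1091)
363^32 = (363^16)^2 ≡ 1038^2 = 1077444 ≡ 627 (mod 1091)
363^52 = 363^32 · 363^16 · 363^4 ≡ 627 · 1038 · 741 ≡ 790 (mod 1091).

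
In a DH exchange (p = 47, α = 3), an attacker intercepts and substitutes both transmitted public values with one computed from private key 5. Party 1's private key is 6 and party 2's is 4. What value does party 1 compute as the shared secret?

Party 1 receives an attacker's public value M = 3^5 mod 47 instead of the honest one.
3^1 ≡ 3 (mod 47)
3^2 = (3^1)^2 ≡ 3^2 = 9 ≡ 9 (mod 47)
3^4 = (3^2)^2 ≡ 9^2 = 81 ≡ 34 (mod 47)
3^5 = 3^4 · 3^1 ≡ 34 · 3 ≡ 8 (mod 47).
So M = 8. Party 1 computes K = M^6 mod 47.
8^1 ≡ 8 (mod 47)
8^2 = (8^1)^2 ≡ 8^2 = 64 ≡ 17 (mod 47)
8^4 = (8^2)^2 ≡ 17^2 = 289 ≡ 7 (mod 47)
8^6 = 8^4 · 8^2 ≡ 7 · 17 ≡ 25 (mod 47).

25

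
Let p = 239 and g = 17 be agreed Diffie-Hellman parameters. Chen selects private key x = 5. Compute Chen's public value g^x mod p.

197

Public value = 17^5 mod 239.
17^1 ≡ 17 (mod 239)
17^2 = (17^1)^2 ≡ 17^2 = 289 ≡ 50 (mod 239)
17^4 = (17^2)^2 ≡ 50^2 = 2500 ≡ 110 (mod 239)
17^5 = 17^4 · 17^1 ≡ 110 · 17 ≡ 197 (mod 239).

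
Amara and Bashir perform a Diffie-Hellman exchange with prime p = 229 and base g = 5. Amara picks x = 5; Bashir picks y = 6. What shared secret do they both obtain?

44

Amara sends A = g^x mod p = 5^5 mod 229.
5^1 ≡ 5 (mod 229)
5^2 = (5^1)^2 ≡ 5^2 = 25 ≡ 25 (mod 229)
5^4 = (5^2)^2 ≡ 25^2 = 625 ≡ 167 (mod 229)
5^5 = 5^4 · 5^1 ≡ 167 · 5 ≡ 148 (mod 229).
So A = 148. Bashir then computes K = A^y mod p = 148^6 mod 229.
148^1 ≡ 148 (mod 229)
148^2 = (148^1)^2 ≡ 148^2 = 21904 ≡ 149 (mod 229)
148^4 = (148^2)^2 ≡ 149^2 = 22201 ≡ 217 (mod 229)
148^6 = 148^4 · 148^2 ≡ 217 · 149 ≡ 44 (mod 229).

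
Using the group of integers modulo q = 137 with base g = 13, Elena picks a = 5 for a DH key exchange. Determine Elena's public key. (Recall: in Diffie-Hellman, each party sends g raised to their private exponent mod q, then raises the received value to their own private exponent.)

Public value = 13^5 mod 137.
13^1 ≡ 13 (mod 137)
13^2 = (13^1)^2 ≡ 13^2 = 169 ≡ 32 (mod 137)
13^4 = (13^2)^2 ≡ 32^2 = 1024 ≡ 65 (mod 137)
13^5 = 13^4 · 13^1 ≡ 65 · 13 ≡ 23 (mod 137).

23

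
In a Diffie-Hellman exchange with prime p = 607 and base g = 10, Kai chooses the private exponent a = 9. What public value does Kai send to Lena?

278

Public value = 10^9 (mod 607).
10^1 ≡ 10 (mod 607)
10^2 = (10^1)^2 ≡ 10^2 = 100 ≡ 100 (mod 607)
10^4 = (10^2)^2 ≡ 100^2 = 10000 ≡ 288 (mod 607)
10^8 = (10^4)^2 ≡ 288^2 = 82944 ≡ 392 (mod 607)
10^9 = 10^8 · 10^1 ≡ 392 · 10 ≡ 278 (mod 607).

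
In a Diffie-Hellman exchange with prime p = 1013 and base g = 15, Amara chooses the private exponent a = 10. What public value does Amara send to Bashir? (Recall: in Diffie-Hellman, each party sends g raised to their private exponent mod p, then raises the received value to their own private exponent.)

Public value = 15^10 mod 1013.
15^1 ≡ 15 (mod 1013)
15^2 = (15^1)^2 ≡ 15^2 = 225 ≡ 225 (mod 1013)
15^4 = (15^2)^2 ≡ 225^2 = 50625 ≡ 988 (mod 1013)
15^8 = (15^4)^2 ≡ 988^2 = 976144 ≡ 625 (mod 1013)
15^10 = 15^8 · 15^2 ≡ 625 · 225 ≡ 831 (mod 1013).

831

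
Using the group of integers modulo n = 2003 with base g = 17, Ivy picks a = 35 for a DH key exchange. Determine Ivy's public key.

Public value = 17^35 mod 2003.
17^1 ≡ 17 (mod 2003)
17^2 = (17^1)^2 ≡ 17^2 = 289 ≡ 289 (mod 2003)
17^4 = (17^2)^2 ≡ 289^2 = 83521 ≡ 1398 (mod 2003)
17^8 = (17^4)^2 ≡ 1398^2 = 1954404 ≡ 1479 (mod 2003)
17^16 = (17^8)^2 ≡ 1479^2 = 2187441 ≡ 165 (mod 2003)
17^32 = (17^16)^2 ≡ 165^2 = 27225 ≡ 1186 (mod 2003)
17^35 = 17^32 · 17^2 · 17^1 ≡ 1186 · 289 · 17 ≡ 91 (mod 2003).

91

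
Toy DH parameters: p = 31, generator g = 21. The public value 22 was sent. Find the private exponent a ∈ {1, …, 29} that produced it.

13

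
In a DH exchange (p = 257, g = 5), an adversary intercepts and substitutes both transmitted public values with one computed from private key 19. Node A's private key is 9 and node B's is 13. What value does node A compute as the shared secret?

210

Node A receives an adversary's public value M = 5^19 mod 257 instead of the honest one.
5^1 ≡ 5 (mod 257)
5^2 = (5^1)^2 ≡ 5^2 = 25 ≡ 25 (mod 257)
5^4 = (5^2)^2 ≡ 25^2 = 625 ≡ 111 (mod 257)
5^8 = (5^4)^2 ≡ 111^2 = 12321 ≡ 242 (mod 257)
5^16 = (5^8)^2 ≡ 242^2 = 58564 ≡ 225 (mod 257)
5^19 = 5^16 · 5^2 · 5^1 ≡ 225 · 25 · 5 ≡ 112 (mod 257).
So M = 112. Node A computes K = M^9 mod 257.
112^1 ≡ 112 (mod 257)
112^2 = (112^1)^2 ≡ 112^2 = 12544 ≡ 208 (mod 257)
112^4 = (112^2)^2 ≡ 208^2 = 43264 ≡ 88 (mod 257)
112^8 = (112^4)^2 ≡ 88^2 = 7744 ≡ 34 (mod 257)
112^9 = 112^8 · 112^1 ≡ 34 · 112 ≡ 210 (mod 257).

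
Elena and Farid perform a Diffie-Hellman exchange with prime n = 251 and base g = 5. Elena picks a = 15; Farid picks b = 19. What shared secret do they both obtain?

219

Farid sends B = g^b mod n = 5^19 mod 251.
5^1 ≡ 5 (mod 251)
5^2 = (5^1)^2 ≡ 5^2 = 25 ≡ 25 (mod 251)
5^4 = (5^2)^2 ≡ 25^2 = 625 ≡ 123 (mod 251)
5^8 = (5^4)^2 ≡ 123^2 = 15129 ≡ 69 (mod 251)
5^16 = (5^8)^2 ≡ 69^2 = 4761 ≡ 243 (mod 251)
5^19 = 5^16 · 5^2 · 5^1 ≡ 243 · 25 · 5 ≡ 4 (mod 251).
So B = 4. Elena then computes K = B^a mod n = 4^15 mod 251.
4^1 ≡ 4 (mod 251)
4^2 = (4^1)^2 ≡ 4^2 = 16 ≡ 16 (mod 251)
4^4 = (4^2)^2 ≡ 16^2 = 256 ≡ 5 (mod 251)
4^8 = (4^4)^2 ≡ 5^2 = 25 ≡ 25 (mod 251)
4^15 = 4^8 · 4^4 · 4^2 · 4^1 ≡ 25 · 5 · 16 · 4 ≡ 219 (mod 251).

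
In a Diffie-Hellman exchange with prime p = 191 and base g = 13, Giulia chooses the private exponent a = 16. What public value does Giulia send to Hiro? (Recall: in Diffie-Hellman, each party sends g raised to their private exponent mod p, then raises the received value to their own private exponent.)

78

Public value = 13^{16} \pmod{191}.
13^1 ≡ 13 (mod 191)
13^2 = (13^1)^2 ≡ 13^2 = 169 ≡ 169 (mod 191)
13^4 = (13^2)^2 ≡ 169^2 = 28561 ≡ 102 (mod 191)
13^8 = (13^4)^2 ≡ 102^2 = 10404 ≡ 90 (mod 191)
13^16 = (13^8)^2 ≡ 90^2 = 8100 ≡ 78 (mod 191)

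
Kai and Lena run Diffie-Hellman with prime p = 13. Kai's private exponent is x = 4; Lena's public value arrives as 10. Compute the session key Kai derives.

Shared key K = 10^4 mod 13.
10^1 ≡ 10 (mod 13)
10^2 = (10^1)^2 ≡ 10^2 = 100 ≡ 9 (mod 13)
10^4 = (10^2)^2 ≡ 9^2 = 81 ≡ 3 (mod 13)

3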